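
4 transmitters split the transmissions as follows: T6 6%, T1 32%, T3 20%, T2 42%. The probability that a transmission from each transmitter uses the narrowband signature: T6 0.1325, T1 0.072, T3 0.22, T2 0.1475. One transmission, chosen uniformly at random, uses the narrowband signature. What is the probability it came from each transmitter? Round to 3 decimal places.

By Bayes' rule, posterior ∝ prior × likelihood:
  T6: 0.06 × 0.1325 = 0.00795
  T1: 0.32 × 0.072 = 0.02304
  T3: 0.2 × 0.22 = 0.044
  T2: 0.42 × 0.1475 = 0.06195
Sum = 0.13694.
P(T6 | narrowband) = 0.00795/0.13694 ≈ 0.058
P(T1 | narrowband) = 0.02304/0.13694 ≈ 0.168
P(T3 | narrowband) = 0.044/0.13694 ≈ 0.321
P(T2 | narrowband) = 0.06195/0.13694 ≈ 0.452
(Check: 0.058+0.168+0.321+0.452 = 0.999.)

T6 0.058, T1 0.168, T3 0.321, T2 0.452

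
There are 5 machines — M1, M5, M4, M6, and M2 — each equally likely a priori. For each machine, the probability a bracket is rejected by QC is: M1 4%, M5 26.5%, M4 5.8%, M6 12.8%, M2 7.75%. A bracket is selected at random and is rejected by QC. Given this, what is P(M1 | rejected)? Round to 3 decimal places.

Since the prior is uniform, the posterior is proportional to the likelihood:
  M1: 0.04
  M5: 0.265
  M4: 0.058
  M6: 0.128
  M2: 0.0775
Total = 0.5685.
P(M1 | evidence) = 0.04 / 0.5685 ≈ 0.070.

0.070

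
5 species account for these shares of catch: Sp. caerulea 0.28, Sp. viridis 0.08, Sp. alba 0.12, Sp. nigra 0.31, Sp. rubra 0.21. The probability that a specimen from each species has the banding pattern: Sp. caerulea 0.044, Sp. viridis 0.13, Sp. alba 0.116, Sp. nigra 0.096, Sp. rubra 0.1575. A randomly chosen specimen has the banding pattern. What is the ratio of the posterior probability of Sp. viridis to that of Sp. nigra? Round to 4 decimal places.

0.3495

Unnormalized posteriors (prior × likelihood):
  Sp. caerulea: 0.28 × 0.044 = 0.01232
  Sp. viridis: 0.08 × 0.13 = 0.0104
  Sp. alba: 0.12 × 0.116 = 0.01392
  Sp. nigra: 0.31 × 0.096 = 0.02976
  Sp. rubra: 0.21 × 0.1575 = 0.033075
Total = 0.099475.
The ratio is 0.0104 / 0.02976 (the normalizer cancels) = 0.3495.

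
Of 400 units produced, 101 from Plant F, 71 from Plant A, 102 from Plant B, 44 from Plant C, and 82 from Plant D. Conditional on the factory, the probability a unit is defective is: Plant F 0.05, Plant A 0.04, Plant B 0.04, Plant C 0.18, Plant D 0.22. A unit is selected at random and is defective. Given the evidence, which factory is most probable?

By Bayes' rule, posterior ∝ prior × likelihood:
  Plant F: 0.2525 × 0.05 = 0.012625
  Plant A: 0.1775 × 0.04 = 0.0071
  Plant B: 0.255 × 0.04 = 0.0102
  Plant C: 0.11 × 0.18 = 0.0198
  Plant D: 0.205 × 0.22 = 0.0451
Sum = 0.094825.
Largest term belongs to Plant D, so Plant D is most probable.

Plant D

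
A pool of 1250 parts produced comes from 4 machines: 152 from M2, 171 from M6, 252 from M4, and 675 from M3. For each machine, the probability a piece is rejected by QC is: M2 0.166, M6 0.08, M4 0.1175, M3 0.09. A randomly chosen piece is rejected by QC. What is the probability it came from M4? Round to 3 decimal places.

0.229

Compute prior × likelihood for every hypothesis:
  M2: 0.1216 × 0.166 = 0.0201856
  M6: 0.1368 × 0.08 = 0.010944
  M4: 0.2016 × 0.1175 = 0.023688
  M3: 0.54 × 0.09 = 0.0486
Normalizing constant = 0.1034176.
P(M4 | evidence) = 0.023688 / 0.1034176 ≈ 0.229.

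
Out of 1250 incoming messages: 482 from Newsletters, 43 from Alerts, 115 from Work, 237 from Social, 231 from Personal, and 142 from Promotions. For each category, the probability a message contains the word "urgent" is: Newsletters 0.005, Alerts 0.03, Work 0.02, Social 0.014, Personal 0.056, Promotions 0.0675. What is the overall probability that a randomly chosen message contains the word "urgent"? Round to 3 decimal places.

Compute prior × likelihood for every hypothesis:
  Newsletters: 0.3856 × 0.005 = 0.001928
  Alerts: 0.0344 × 0.03 = 0.001032
  Work: 0.092 × 0.02 = 0.00184
  Social: 0.1896 × 0.014 = 0.0026544
  Personal: 0.1848 × 0.056 = 0.0103488
  Promotions: 0.1136 × 0.0675 = 0.007668
P(urgent-flag) = 0.001928 + 0.001032 + 0.00184 + 0.0026544 + 0.0103488 + 0.007668 = 0.0254712 → 0.025.

0.025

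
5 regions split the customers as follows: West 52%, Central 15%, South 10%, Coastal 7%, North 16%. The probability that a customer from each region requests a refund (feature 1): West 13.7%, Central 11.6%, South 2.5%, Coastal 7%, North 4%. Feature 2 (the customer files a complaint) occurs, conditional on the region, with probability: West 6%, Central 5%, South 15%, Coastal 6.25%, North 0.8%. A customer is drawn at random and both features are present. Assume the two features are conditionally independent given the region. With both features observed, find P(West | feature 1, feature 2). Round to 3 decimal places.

0.727

By Bayes' rule, posterior ∝ prior × likelihood:
  West: 0.52 × 0.137 × 0.06 = 0.0042744
  Central: 0.15 × 0.116 × 0.05 = 0.00087
  South: 0.1 × 0.025 × 0.15 = 0.000375
  Coastal: 0.07 × 0.07 × 0.0625 = 0.00030625
  North: 0.16 × 0.04 × 0.008 = 0.0000512
Normalizing constant = 0.00587685.
P(West | evidence) = 0.0042744 / 0.00587685 ≈ 0.727.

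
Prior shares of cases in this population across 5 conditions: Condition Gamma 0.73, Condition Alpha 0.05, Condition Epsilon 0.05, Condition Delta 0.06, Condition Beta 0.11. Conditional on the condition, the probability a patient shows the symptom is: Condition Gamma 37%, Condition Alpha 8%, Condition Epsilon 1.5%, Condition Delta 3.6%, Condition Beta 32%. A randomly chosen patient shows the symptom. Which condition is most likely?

Condition Gamma

Unnormalized posteriors (prior × likelihood):
  Condition Gamma: 0.73 × 0.37 = 0.2701
  Condition Alpha: 0.05 × 0.08 = 0.004
  Condition Epsilon: 0.05 × 0.015 = 0.00075
  Condition Delta: 0.06 × 0.036 = 0.00216
  Condition Beta: 0.11 × 0.32 = 0.0352
Sum = 0.31221.
Largest term belongs to Condition Gamma, so Condition Gamma is most probable.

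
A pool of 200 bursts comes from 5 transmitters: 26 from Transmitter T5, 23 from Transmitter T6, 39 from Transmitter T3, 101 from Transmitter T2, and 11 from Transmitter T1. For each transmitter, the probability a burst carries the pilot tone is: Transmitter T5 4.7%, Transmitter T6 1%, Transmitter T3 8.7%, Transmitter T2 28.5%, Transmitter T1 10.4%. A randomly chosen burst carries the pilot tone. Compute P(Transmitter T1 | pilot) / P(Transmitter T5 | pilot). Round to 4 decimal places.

By Bayes' rule, posterior ∝ prior × likelihood:
  Transmitter T5: 0.13 × 0.047 = 0.00611
  Transmitter T6: 0.115 × 0.01 = 0.00115
  Transmitter T3: 0.195 × 0.087 = 0.016965
  Transmitter T2: 0.505 × 0.285 = 0.143925
  Transmitter T1: 0.055 × 0.104 = 0.00572
Normalizing constant = 0.17387.
The ratio is 0.00572 / 0.00611 (the normalizer cancels) = 0.9362.

0.9362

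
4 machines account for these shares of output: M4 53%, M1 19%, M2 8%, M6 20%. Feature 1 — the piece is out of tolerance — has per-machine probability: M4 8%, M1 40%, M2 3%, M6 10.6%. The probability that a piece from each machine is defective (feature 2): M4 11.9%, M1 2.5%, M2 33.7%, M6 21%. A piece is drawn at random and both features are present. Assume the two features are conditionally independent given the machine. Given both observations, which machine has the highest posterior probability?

By Bayes' rule, posterior ∝ prior × likelihood:
  M4: 0.53 × 0.08 × 0.119 = 0.0050456
  M1: 0.19 × 0.4 × 0.025 = 0.0019
  M2: 0.08 × 0.03 × 0.337 = 0.0008088
  M6: 0.2 × 0.106 × 0.21 = 0.004452
Normalizing constant = 0.0122064.
Largest term belongs to M4, so M4 is most probable.

M4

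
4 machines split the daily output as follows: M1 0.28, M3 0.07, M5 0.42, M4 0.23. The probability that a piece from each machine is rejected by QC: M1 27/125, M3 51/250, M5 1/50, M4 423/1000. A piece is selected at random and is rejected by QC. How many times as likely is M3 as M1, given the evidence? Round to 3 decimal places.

0.236

Compute prior × likelihood for every hypothesis:
  M1: 0.28 × 0.216 = 0.06048
  M3: 0.07 × 0.204 = 0.01428
  M5: 0.42 × 0.02 = 0.0084
  M4: 0.23 × 0.423 = 0.09729
Total = 0.18045.
The ratio is 0.01428 / 0.06048 (the normalizer cancels) = 0.236.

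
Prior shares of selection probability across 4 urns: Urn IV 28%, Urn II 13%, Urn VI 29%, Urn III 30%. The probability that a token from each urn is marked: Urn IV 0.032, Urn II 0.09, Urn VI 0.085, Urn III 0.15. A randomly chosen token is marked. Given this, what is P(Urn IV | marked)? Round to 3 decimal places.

Compute prior × likelihood for every hypothesis:
  Urn IV: 0.28 × 0.032 = 0.00896
  Urn II: 0.13 × 0.09 = 0.0117
  Urn VI: 0.29 × 0.085 = 0.02465
  Urn III: 0.3 × 0.15 = 0.045
Total = 0.09031.
P(Urn IV | evidence) = 0.00896 / 0.09031 ≈ 0.099.

0.099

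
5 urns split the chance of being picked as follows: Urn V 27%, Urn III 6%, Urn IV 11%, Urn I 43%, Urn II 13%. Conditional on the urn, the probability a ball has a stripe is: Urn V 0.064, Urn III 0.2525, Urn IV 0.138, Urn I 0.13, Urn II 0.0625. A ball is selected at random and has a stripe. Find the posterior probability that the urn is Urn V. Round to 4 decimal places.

0.1548

By Bayes' rule, posterior ∝ prior × likelihood:
  Urn V: 0.27 × 0.064 = 0.01728
  Urn III: 0.06 × 0.2525 = 0.01515
  Urn IV: 0.11 × 0.138 = 0.01518
  Urn I: 0.43 × 0.13 = 0.0559
  Urn II: 0.13 × 0.0625 = 0.008125
Total = 0.111635.
P(Urn V | evidence) = 0.01728 / 0.111635 ≈ 0.1548.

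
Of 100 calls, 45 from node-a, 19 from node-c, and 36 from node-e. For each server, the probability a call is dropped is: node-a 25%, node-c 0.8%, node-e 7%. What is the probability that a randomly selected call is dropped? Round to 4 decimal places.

0.1392

Unnormalized posteriors (prior × likelihood):
  node-a: 0.45 × 0.25 = 0.1125
  node-c: 0.19 × 0.008 = 0.00152
  node-e: 0.36 × 0.07 = 0.0252
P(dropped) = 0.1125 + 0.00152 + 0.0252 = 0.13922 → 0.1392.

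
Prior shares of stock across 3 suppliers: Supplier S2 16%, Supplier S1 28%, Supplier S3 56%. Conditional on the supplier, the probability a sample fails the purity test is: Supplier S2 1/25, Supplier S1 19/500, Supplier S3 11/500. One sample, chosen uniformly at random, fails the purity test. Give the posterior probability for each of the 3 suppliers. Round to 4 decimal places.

Supplier S2 0.2180, Supplier S1 0.3624, Supplier S3 0.4196

Prior × likelihood for each hypothesis:
  Supplier S2: 0.16 × 0.04 = 0.0064
  Supplier S1: 0.28 × 0.038 = 0.01064
  Supplier S3: 0.56 × 0.022 = 0.01232
Normalizing constant = 0.02936.
P(Supplier S2 | off-spec) = 0.0064/0.02936 ≈ 0.2180
P(Supplier S1 | off-spec) = 0.01064/0.02936 ≈ 0.3624
P(Supplier S3 | off-spec) = 0.01232/0.02936 ≈ 0.4196
(Check: 0.2180+0.3624+0.4196 = 1.0000.)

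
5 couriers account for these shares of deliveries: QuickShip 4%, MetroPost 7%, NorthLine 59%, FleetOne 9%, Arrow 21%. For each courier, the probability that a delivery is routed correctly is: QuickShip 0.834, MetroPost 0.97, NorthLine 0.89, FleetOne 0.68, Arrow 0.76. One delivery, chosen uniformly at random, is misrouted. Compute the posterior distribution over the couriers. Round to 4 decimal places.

Taking complements, P(misrouted | each) = QuickShip 0.166, MetroPost 0.03, NorthLine 0.11, FleetOne 0.32, Arrow 0.24.
Compute prior × likelihood for every hypothesis:
  QuickShip: 0.04 × 0.166 = 0.00664
  MetroPost: 0.07 × 0.03 = 0.0021
  NorthLine: 0.59 × 0.11 = 0.0649
  FleetOne: 0.09 × 0.32 = 0.0288
  Arrow: 0.21 × 0.24 = 0.0504
Normalizing constant = 0.15284.
P(QuickShip | misrouted) = 0.00664/0.15284 ≈ 0.0434
P(MetroPost | misrouted) = 0.0021/0.15284 ≈ 0.0137
P(NorthLine | misrouted) = 0.0649/0.15284 ≈ 0.4246
P(FleetOne | misrouted) = 0.0288/0.15284 ≈ 0.1884
P(Arrow | misrouted) = 0.0504/0.15284 ≈ 0.3298
(Check: 0.0434+0.0137+0.4246+0.1884+0.3298 = 0.9999.)

QuickShip 0.0434, MetroPost 0.0137, NorthLine 0.4246, FleetOne 0.1884, Arrow 0.3298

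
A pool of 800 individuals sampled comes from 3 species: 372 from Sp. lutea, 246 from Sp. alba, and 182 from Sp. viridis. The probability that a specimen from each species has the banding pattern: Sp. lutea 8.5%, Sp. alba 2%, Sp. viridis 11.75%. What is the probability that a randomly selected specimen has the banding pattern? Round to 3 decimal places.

0.072

Prior × likelihood for each hypothesis:
  Sp. lutea: 0.465 × 0.085 = 0.039525
  Sp. alba: 0.3075 × 0.02 = 0.00615
  Sp. viridis: 0.2275 × 0.1175 = 0.02673125
P(banded) = 0.039525 + 0.00615 + 0.02673125 = 0.07240625 → 0.072.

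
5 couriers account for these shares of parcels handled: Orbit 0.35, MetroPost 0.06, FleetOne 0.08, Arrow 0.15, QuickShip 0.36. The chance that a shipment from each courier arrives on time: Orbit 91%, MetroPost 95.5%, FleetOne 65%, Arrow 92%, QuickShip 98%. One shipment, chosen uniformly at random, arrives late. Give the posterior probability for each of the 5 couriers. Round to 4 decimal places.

Orbit 0.3870, MetroPost 0.0332, FleetOne 0.3440, Arrow 0.1474, QuickShip 0.0885

Taking complements, P(late | each) = Orbit 0.09, MetroPost 0.045, FleetOne 0.35, Arrow 0.08, QuickShip 0.02.
Compute prior × likelihood for every hypothesis:
  Orbit: 0.35 × 0.09 = 0.0315
  MetroPost: 0.06 × 0.045 = 0.0027
  FleetOne: 0.08 × 0.35 = 0.028
  Arrow: 0.15 × 0.08 = 0.012
  QuickShip: 0.36 × 0.02 = 0.0072
Sum = 0.0814.
P(Orbit | late) = 0.0315/0.0814 ≈ 0.3870
P(MetroPost | late) = 0.0027/0.0814 ≈ 0.0332
P(FleetOne | late) = 0.028/0.0814 ≈ 0.3440
P(Arrow | late) = 0.012/0.0814 ≈ 0.1474
P(QuickShip | late) = 0.0072/0.0814 ≈ 0.0885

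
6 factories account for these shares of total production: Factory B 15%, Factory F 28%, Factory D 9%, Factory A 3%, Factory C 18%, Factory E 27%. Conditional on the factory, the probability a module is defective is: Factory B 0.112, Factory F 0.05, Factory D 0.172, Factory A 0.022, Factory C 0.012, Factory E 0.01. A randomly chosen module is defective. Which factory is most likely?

Factory B

Prior × likelihood for each hypothesis:
  Factory B: 0.15 × 0.112 = 0.0168
  Factory F: 0.28 × 0.05 = 0.014
  Factory D: 0.09 × 0.172 = 0.01548
  Factory A: 0.03 × 0.022 = 0.00066
  Factory C: 0.18 × 0.012 = 0.00216
  Factory E: 0.27 × 0.01 = 0.0027
Sum = 0.0518.
Largest term belongs to Factory B, so Factory B is most probable.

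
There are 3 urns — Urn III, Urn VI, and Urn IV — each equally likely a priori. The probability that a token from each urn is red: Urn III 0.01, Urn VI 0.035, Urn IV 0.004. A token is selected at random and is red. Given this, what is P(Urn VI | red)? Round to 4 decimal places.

0.7143

Since the prior is uniform, the posterior is proportional to the likelihood:
  Urn III: 0.01
  Urn VI: 0.035
  Urn IV: 0.004
Total = 0.049.
P(Urn VI | evidence) = 0.035 / 0.049 ≈ 0.7143.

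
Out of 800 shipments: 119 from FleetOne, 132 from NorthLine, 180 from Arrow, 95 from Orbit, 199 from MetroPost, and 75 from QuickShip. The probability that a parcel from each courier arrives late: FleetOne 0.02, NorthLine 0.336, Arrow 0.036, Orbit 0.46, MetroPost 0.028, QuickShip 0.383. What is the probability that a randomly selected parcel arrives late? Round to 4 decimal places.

Prior × likelihood for each hypothesis:
  FleetOne: 0.14875 × 0.02 = 0.002975
  NorthLine: 0.165 × 0.336 = 0.05544
  Arrow: 0.225 × 0.036 = 0.0081
  Orbit: 0.11875 × 0.46 = 0.054625
  MetroPost: 0.24875 × 0.028 = 0.006965
  QuickShip: 0.09375 × 0.383 = 0.03590625
P(late) = 0.002975 + 0.05544 + 0.0081 + 0.054625 + 0.006965 + 0.03590625 = 0.16401125 → 0.1640.

0.1640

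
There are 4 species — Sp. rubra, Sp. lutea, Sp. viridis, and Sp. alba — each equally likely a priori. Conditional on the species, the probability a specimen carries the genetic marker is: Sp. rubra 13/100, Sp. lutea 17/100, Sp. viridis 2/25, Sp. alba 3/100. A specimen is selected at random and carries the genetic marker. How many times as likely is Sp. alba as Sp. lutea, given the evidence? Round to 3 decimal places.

0.176

Since the prior is uniform, the posterior is proportional to the likelihood:
  Sp. rubra: 0.13
  Sp. lutea: 0.17
  Sp. viridis: 0.08
  Sp. alba: 0.03
Sum = 0.41.
The ratio is 0.03 / 0.17 (the normalizer cancels) = 0.176.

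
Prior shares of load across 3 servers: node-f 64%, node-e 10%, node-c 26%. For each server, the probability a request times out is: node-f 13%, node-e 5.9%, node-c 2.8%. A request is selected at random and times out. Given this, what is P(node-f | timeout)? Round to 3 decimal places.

0.863

Compute prior × likelihood for every hypothesis:
  node-f: 0.64 × 0.13 = 0.0832
  node-e: 0.1 × 0.059 = 0.0059
  node-c: 0.26 × 0.028 = 0.00728
Sum = 0.09638.
P(node-f | evidence) = 0.0832 / 0.09638 ≈ 0.863.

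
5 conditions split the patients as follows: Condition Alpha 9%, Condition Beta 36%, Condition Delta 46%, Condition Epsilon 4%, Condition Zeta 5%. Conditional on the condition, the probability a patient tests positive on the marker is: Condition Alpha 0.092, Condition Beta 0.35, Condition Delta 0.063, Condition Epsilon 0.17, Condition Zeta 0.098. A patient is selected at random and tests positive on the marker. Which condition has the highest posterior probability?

Unnormalized posteriors (prior × likelihood):
  Condition Alpha: 0.09 × 0.092 = 0.00828
  Condition Beta: 0.36 × 0.35 = 0.126
  Condition Delta: 0.46 × 0.063 = 0.02898
  Condition Epsilon: 0.04 × 0.17 = 0.0068
  Condition Zeta: 0.05 × 0.098 = 0.0049
Sum = 0.17496.
Largest term belongs to Condition Beta, so Condition Beta is most probable.

Condition Beta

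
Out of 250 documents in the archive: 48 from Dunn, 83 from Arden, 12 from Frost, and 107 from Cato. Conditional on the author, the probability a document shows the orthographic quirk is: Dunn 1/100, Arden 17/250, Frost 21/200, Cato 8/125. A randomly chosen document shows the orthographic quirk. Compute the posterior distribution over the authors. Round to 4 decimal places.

Prior × likelihood for each hypothesis:
  Dunn: 0.192 × 0.01 = 0.00192
  Arden: 0.332 × 0.068 = 0.022576
  Frost: 0.048 × 0.105 = 0.00504
  Cato: 0.428 × 0.064 = 0.027392
Normalizing constant = 0.056928.
P(Dunn | quirk) = 0.00192/0.056928 ≈ 0.0337
P(Arden | quirk) = 0.022576/0.056928 ≈ 0.3966
P(Frost | quirk) = 0.00504/0.056928 ≈ 0.0885
P(Cato | quirk) = 0.027392/0.056928 ≈ 0.4812

Dunn 0.0337, Arden 0.3966, Frost 0.0885, Cato 0.4812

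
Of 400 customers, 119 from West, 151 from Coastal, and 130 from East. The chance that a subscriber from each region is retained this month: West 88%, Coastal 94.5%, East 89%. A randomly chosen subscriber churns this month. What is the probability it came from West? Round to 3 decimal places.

Taking complements, P(churn | each) = West 0.12, Coastal 0.055, East 0.11.
Compute prior × likelihood for every hypothesis:
  West: 0.2975 × 0.12 = 0.0357
  Coastal: 0.3775 × 0.055 = 0.0207625
  East: 0.325 × 0.11 = 0.03575
Total = 0.0922125.
P(West | evidence) = 0.0357 / 0.0922125 ≈ 0.387.

0.387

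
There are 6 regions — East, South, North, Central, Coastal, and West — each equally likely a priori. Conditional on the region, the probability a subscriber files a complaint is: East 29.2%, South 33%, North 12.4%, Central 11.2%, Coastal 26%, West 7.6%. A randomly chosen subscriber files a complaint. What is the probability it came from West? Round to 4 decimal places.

0.0637

With a uniform prior (1/6 each), posterior ∝ likelihood:
  East: 0.292
  South: 0.33
  North: 0.124
  Central: 0.112
  Coastal: 0.26
  West: 0.076
Total = 1.194.
P(West | evidence) = 0.076 / 1.194 ≈ 0.0637.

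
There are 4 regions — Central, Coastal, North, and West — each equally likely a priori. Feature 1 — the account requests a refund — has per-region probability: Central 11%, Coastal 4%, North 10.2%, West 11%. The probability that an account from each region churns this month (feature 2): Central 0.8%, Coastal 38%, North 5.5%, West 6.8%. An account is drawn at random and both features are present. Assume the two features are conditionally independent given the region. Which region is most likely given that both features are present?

With a uniform prior (1/4 each), posterior ∝ likelihood:
  Central: 0.11 × 0.008 = 0.00088
  Coastal: 0.04 × 0.38 = 0.0152
  North: 0.102 × 0.055 = 0.00561
  West: 0.11 × 0.068 = 0.00748
Normalizing constant = 0.02917.
Largest term belongs to Coastal, so Coastal is most probable.

Coastal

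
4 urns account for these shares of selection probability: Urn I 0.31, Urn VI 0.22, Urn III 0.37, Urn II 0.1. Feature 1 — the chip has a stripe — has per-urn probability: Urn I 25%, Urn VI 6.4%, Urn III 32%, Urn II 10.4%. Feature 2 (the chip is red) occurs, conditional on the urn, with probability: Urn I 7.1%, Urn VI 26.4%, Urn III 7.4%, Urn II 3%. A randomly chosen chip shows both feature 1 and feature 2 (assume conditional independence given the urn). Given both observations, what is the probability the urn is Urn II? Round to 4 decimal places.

0.0171

By Bayes' rule, posterior ∝ prior × likelihood:
  Urn I: 0.31 × 0.25 × 0.071 = 0.0055025
  Urn VI: 0.22 × 0.064 × 0.264 = 0.00371712
  Urn III: 0.37 × 0.32 × 0.074 = 0.0087616
  Urn II: 0.1 × 0.104 × 0.03 = 0.000312
Normalizing constant = 0.01829322.
P(Urn II | evidence) = 0.000312 / 0.01829322 ≈ 0.0171.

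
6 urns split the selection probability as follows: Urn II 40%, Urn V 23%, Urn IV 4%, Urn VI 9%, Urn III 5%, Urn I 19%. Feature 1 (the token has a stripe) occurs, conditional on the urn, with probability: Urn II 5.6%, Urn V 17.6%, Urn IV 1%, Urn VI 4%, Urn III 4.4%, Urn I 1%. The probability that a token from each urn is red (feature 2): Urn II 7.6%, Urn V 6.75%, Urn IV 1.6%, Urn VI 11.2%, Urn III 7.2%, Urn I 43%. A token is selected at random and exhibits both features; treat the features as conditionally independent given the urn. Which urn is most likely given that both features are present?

Urn V

Prior × likelihood for each hypothesis:
  Urn II: 0.4 × 0.056 × 0.076 = 0.0017024
  Urn V: 0.23 × 0.176 × 0.0675 = 0.0027324
  Urn IV: 0.04 × 0.01 × 0.016 = 0.0000064
  Urn VI: 0.09 × 0.04 × 0.112 = 0.0004032
  Urn III: 0.05 × 0.044 × 0.072 = 0.0001584
  Urn I: 0.19 × 0.01 × 0.43 = 0.000817
Sum = 0.0058198.
Largest term belongs to Urn V, so Urn V is most probable.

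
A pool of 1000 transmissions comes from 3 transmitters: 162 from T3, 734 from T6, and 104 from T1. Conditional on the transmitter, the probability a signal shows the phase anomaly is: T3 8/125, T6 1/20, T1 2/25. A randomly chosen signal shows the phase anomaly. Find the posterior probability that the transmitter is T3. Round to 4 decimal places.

Compute prior × likelihood for every hypothesis:
  T3: 0.162 × 0.064 = 0.010368
  T6: 0.734 × 0.05 = 0.0367
  T1: 0.104 × 0.08 = 0.00832
Normalizing constant = 0.055388.
P(T3 | evidence) = 0.010368 / 0.055388 ≈ 0.1872.

0.1872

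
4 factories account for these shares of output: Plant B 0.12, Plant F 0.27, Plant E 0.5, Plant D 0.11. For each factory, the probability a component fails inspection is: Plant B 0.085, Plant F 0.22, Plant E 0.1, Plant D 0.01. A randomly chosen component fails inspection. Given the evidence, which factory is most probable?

Plant F

Prior × likelihood for each hypothesis:
  Plant B: 0.12 × 0.085 = 0.0102
  Plant F: 0.27 × 0.22 = 0.0594
  Plant E: 0.5 × 0.1 = 0.05
  Plant D: 0.11 × 0.01 = 0.0011
Normalizing constant = 0.1207.
Largest term belongs to Plant F, so Plant F is most probable.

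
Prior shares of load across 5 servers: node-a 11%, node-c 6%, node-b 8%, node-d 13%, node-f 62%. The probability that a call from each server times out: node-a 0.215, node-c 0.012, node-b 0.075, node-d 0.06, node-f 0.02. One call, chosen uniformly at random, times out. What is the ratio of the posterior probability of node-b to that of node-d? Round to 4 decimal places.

Compute prior × likelihood for every hypothesis:
  node-a: 0.11 × 0.215 = 0.02365
  node-c: 0.06 × 0.012 = 0.00072
  node-b: 0.08 × 0.075 = 0.006
  node-d: 0.13 × 0.06 = 0.0078
  node-f: 0.62 × 0.02 = 0.0124
Normalizing constant = 0.05057.
The ratio is 0.006 / 0.0078 (the normalizer cancels) = 0.7692.

0.7692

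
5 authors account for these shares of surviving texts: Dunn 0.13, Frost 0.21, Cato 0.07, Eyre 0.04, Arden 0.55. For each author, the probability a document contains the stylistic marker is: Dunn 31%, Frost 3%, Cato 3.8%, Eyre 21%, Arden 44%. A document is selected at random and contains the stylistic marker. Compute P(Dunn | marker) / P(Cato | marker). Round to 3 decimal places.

15.150

Compute prior × likelihood for every hypothesis:
  Dunn: 0.13 × 0.31 = 0.0403
  Frost: 0.21 × 0.03 = 0.0063
  Cato: 0.07 × 0.038 = 0.00266
  Eyre: 0.04 × 0.21 = 0.0084
  Arden: 0.55 × 0.44 = 0.242
Sum = 0.29966.
The ratio is 0.0403 / 0.00266 (the normalizer cancels) = 15.150.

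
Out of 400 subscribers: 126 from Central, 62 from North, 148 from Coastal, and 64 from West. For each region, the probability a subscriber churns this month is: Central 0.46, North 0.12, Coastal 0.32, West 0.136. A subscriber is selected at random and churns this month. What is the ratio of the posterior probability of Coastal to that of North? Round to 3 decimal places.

Prior × likelihood for each hypothesis:
  Central: 0.315 × 0.46 = 0.1449
  North: 0.155 × 0.12 = 0.0186
  Coastal: 0.37 × 0.32 = 0.1184
  West: 0.16 × 0.136 = 0.02176
Total = 0.30366.
The ratio is 0.1184 / 0.0186 (the normalizer cancels) = 6.366.

6.366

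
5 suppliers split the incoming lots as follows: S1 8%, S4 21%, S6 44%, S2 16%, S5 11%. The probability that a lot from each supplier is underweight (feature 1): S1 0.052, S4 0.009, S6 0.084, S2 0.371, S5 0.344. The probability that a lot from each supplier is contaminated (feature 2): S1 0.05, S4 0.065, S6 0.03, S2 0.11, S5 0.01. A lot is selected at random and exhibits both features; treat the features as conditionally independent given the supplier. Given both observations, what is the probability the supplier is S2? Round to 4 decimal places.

0.7822

Prior × likelihood for each hypothesis:
  S1: 0.08 × 0.052 × 0.05 = 0.000208
  S4: 0.21 × 0.009 × 0.065 = 0.00012285
  S6: 0.44 × 0.084 × 0.03 = 0.0011088
  S2: 0.16 × 0.371 × 0.11 = 0.0065296
  S5: 0.11 × 0.344 × 0.01 = 0.0003784
Sum = 0.00834765.
P(S2 | evidence) = 0.0065296 / 0.00834765 ≈ 0.7822.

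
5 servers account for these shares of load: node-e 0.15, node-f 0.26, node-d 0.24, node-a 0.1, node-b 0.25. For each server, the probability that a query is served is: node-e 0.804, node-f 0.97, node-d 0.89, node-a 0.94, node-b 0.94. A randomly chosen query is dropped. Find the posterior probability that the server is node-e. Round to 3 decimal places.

Taking complements, P(dropped | each) = node-e 0.196, node-f 0.03, node-d 0.11, node-a 0.06, node-b 0.06.
Compute prior × likelihood for every hypothesis:
  node-e: 0.15 × 0.196 = 0.0294
  node-f: 0.26 × 0.03 = 0.0078
  node-d: 0.24 × 0.11 = 0.0264
  node-a: 0.1 × 0.06 = 0.006
  node-b: 0.25 × 0.06 = 0.015
Sum = 0.0846.
P(node-e | evidence) = 0.0294 / 0.0846 ≈ 0.348.

0.348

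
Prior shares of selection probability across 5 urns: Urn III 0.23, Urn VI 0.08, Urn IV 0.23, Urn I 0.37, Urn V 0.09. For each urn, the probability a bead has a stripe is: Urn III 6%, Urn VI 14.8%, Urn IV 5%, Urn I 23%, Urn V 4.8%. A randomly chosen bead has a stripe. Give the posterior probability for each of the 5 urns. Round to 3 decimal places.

Urn III 0.109, Urn VI 0.094, Urn IV 0.091, Urn I 0.672, Urn V 0.034

Compute prior × likelihood for every hypothesis:
  Urn III: 0.23 × 0.06 = 0.0138
  Urn VI: 0.08 × 0.148 = 0.01184
  Urn IV: 0.23 × 0.05 = 0.0115
  Urn I: 0.37 × 0.23 = 0.0851
  Urn V: 0.09 × 0.048 = 0.00432
Sum = 0.12656.
P(Urn III | striped) = 0.0138/0.12656 ≈ 0.109
P(Urn VI | striped) = 0.01184/0.12656 ≈ 0.094
P(Urn IV | striped) = 0.0115/0.12656 ≈ 0.091
P(Urn I | striped) = 0.0851/0.12656 ≈ 0.672
P(Urn V | striped) = 0.00432/0.12656 ≈ 0.034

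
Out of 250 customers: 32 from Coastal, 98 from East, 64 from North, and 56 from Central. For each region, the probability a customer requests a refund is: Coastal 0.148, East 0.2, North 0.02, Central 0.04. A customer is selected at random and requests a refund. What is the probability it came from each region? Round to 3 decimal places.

Coastal 0.170, East 0.704, North 0.046, Central 0.080

Compute prior × likelihood for every hypothesis:
  Coastal: 0.128 × 0.148 = 0.018944
  East: 0.392 × 0.2 = 0.0784
  North: 0.256 × 0.02 = 0.00512
  Central: 0.224 × 0.04 = 0.00896
Total = 0.111424.
P(Coastal | refund) = 0.018944/0.111424 ≈ 0.170
P(East | refund) = 0.0784/0.111424 ≈ 0.704
P(North | refund) = 0.00512/0.111424 ≈ 0.046
P(Central | refund) = 0.00896/0.111424 ≈ 0.080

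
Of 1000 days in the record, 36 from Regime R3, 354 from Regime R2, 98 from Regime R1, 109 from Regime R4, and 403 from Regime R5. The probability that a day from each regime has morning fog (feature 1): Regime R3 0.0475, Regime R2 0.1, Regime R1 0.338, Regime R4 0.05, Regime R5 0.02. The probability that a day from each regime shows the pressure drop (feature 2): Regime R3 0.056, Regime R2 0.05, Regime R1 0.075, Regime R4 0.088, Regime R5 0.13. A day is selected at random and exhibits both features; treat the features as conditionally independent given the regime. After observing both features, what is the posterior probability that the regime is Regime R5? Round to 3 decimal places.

Prior × likelihood for each hypothesis:
  Regime R3: 0.036 × 0.0475 × 0.056 = 0.00009576
  Regime R2: 0.354 × 0.1 × 0.05 = 0.00177
  Regime R1: 0.098 × 0.338 × 0.075 = 0.0024843
  Regime R4: 0.109 × 0.05 × 0.088 = 0.0004796
  Regime R5: 0.403 × 0.02 × 0.13 = 0.0010478
Normalizing constant = 0.00587746.
P(Regime R5 | evidence) = 0.0010478 / 0.00587746 ≈ 0.178.

0.178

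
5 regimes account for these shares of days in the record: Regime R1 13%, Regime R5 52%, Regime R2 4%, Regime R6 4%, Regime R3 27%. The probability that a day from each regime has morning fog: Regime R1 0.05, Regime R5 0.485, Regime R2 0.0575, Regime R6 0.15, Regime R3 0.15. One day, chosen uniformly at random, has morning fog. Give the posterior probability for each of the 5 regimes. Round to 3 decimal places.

Compute prior × likelihood for every hypothesis:
  Regime R1: 0.13 × 0.05 = 0.0065
  Regime R5: 0.52 × 0.485 = 0.2522
  Regime R2: 0.04 × 0.0575 = 0.0023
  Regime R6: 0.04 × 0.15 = 0.006
  Regime R3: 0.27 × 0.15 = 0.0405
Total = 0.3075.
P(Regime R1 | fog) = 0.0065/0.3075 ≈ 0.021
P(Regime R5 | fog) = 0.2522/0.3075 ≈ 0.820
P(Regime R2 | fog) = 0.0023/0.3075 ≈ 0.007
P(Regime R6 | fog) = 0.006/0.3075 ≈ 0.020
P(Regime R3 | fog) = 0.0405/0.3075 ≈ 0.132
(Check: 0.021+0.820+0.007+0.020+0.132 = 1.000.)

Regime R1 0.021, Regime R5 0.820, Regime R2 0.007, Regime R6 0.020, Regime R3 0.132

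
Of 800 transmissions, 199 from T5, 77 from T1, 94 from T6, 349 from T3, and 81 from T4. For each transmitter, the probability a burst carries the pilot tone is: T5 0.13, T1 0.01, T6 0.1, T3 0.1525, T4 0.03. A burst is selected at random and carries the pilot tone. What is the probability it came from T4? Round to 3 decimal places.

0.027

By Bayes' rule, posterior ∝ prior × likelihood:
  T5: 0.24875 × 0.13 = 0.0323375
  T1: 0.09625 × 0.01 = 0.0009625
  T6: 0.1175 × 0.1 = 0.01175
  T3: 0.43625 × 0.1525 = 0.066528125
  T4: 0.10125 × 0.03 = 0.0030375
Sum = 0.114615625.
P(T4 | evidence) = 0.0030375 / 0.114615625 ≈ 0.027.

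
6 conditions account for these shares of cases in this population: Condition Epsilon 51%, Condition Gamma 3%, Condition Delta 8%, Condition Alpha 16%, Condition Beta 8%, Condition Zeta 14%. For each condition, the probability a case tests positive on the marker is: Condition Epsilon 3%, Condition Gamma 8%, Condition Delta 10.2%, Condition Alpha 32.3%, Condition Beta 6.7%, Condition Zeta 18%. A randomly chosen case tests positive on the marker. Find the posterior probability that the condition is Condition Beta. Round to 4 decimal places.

Prior × likelihood for each hypothesis:
  Condition Epsilon: 0.51 × 0.03 = 0.0153
  Condition Gamma: 0.03 × 0.08 = 0.0024
  Condition Delta: 0.08 × 0.102 = 0.00816
  Condition Alpha: 0.16 × 0.323 = 0.05168
  Condition Beta: 0.08 × 0.067 = 0.00536
  Condition Zeta: 0.14 × 0.18 = 0.0252
Sum = 0.1081.
P(Condition Beta | evidence) = 0.00536 / 0.1081 ≈ 0.0496.

0.0496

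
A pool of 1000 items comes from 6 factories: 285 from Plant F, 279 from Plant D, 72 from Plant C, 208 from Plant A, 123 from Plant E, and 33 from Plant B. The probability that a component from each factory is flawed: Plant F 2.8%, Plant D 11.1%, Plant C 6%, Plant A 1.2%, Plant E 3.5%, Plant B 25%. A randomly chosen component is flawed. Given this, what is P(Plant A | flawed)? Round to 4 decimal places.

0.0428

By Bayes' rule, posterior ∝ prior × likelihood:
  Plant F: 0.285 × 0.028 = 0.00798
  Plant D: 0.279 × 0.111 = 0.030969
  Plant C: 0.072 × 0.06 = 0.00432
  Plant A: 0.208 × 0.012 = 0.002496
  Plant E: 0.123 × 0.035 = 0.004305
  Plant B: 0.033 × 0.25 = 0.00825
Sum = 0.05832.
P(Plant A | evidence) = 0.002496 / 0.05832 ≈ 0.0428.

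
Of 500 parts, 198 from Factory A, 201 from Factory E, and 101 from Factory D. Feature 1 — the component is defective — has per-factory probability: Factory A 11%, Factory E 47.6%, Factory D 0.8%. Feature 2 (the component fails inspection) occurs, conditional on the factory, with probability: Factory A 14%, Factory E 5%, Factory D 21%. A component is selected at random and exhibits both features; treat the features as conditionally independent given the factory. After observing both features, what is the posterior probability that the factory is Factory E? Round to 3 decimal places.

Prior × likelihood for each hypothesis:
  Factory A: 0.396 × 0.11 × 0.14 = 0.0060984
  Factory E: 0.402 × 0.476 × 0.05 = 0.0095676
  Factory D: 0.202 × 0.008 × 0.21 = 0.00033936
Sum = 0.01600536.
P(Factory E | evidence) = 0.0095676 / 0.01600536 ≈ 0.598.

0.598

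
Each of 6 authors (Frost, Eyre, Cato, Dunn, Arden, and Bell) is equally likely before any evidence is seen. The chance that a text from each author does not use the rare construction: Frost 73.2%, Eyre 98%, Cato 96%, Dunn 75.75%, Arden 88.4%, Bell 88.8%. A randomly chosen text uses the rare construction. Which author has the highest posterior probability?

Taking complements, P(rare-form | each) = Frost 0.268, Eyre 0.02, Cato 0.04, Dunn 0.2425, Arden 0.116, Bell 0.112.
Since the prior is uniform, the posterior is proportional to the likelihood:
  Frost: 0.268
  Eyre: 0.02
  Cato: 0.04
  Dunn: 0.2425
  Arden: 0.116
  Bell: 0.112
Normalizing constant = 0.7985.
Largest term belongs to Frost, so Frost is most probable.

Frost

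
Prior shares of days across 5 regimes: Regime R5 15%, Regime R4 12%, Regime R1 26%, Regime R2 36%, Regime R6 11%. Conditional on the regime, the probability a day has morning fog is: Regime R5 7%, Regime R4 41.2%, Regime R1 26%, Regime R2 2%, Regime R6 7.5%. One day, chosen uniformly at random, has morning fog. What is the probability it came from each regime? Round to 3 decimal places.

Regime R5 0.073, Regime R4 0.346, Regime R1 0.473, Regime R2 0.050, Regime R6 0.058

Unnormalized posteriors (prior × likelihood):
  Regime R5: 0.15 × 0.07 = 0.0105
  Regime R4: 0.12 × 0.412 = 0.04944
  Regime R1: 0.26 × 0.26 = 0.0676
  Regime R2: 0.36 × 0.02 = 0.0072
  Regime R6: 0.11 × 0.075 = 0.00825
Total = 0.14299.
P(Regime R5 | fog) = 0.0105/0.14299 ≈ 0.073
P(Regime R4 | fog) = 0.04944/0.14299 ≈ 0.346
P(Regime R1 | fog) = 0.0676/0.14299 ≈ 0.473
P(Regime R2 | fog) = 0.0072/0.14299 ≈ 0.050
P(Regime R6 | fog) = 0.00825/0.14299 ≈ 0.058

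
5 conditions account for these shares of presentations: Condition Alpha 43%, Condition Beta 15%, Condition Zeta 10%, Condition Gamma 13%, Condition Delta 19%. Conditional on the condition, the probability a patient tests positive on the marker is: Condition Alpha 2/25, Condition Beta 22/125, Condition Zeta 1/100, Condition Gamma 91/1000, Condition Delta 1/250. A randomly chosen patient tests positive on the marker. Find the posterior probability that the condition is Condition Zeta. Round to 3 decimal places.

Prior × likelihood for each hypothesis:
  Condition Alpha: 0.43 × 0.08 = 0.0344
  Condition Beta: 0.15 × 0.176 = 0.0264
  Condition Zeta: 0.1 × 0.01 = 0.001
  Condition Gamma: 0.13 × 0.091 = 0.01183
  Condition Delta: 0.19 × 0.004 = 0.00076
Total = 0.07439.
P(Condition Zeta | evidence) = 0.001 / 0.07439 ≈ 0.013.

0.013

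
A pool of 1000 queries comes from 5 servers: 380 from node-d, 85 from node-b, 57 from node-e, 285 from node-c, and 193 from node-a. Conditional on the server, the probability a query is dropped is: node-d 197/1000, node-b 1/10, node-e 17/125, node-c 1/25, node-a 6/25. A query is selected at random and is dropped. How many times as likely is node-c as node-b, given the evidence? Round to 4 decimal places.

Unnormalized posteriors (prior × likelihood):
  node-d: 0.38 × 0.197 = 0.07486
  node-b: 0.085 × 0.1 = 0.0085
  node-e: 0.057 × 0.136 = 0.007752
  node-c: 0.285 × 0.04 = 0.0114
  node-a: 0.193 × 0.24 = 0.04632
Sum = 0.148832.
The ratio is 0.0114 / 0.0085 (the normalizer cancels) = 1.3412.

1.3412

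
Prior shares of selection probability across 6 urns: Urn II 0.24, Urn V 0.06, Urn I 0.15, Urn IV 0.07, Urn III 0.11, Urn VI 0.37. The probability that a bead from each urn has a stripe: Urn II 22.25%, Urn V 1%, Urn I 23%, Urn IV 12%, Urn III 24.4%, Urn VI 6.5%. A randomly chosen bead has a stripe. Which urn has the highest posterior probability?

Urn II

Unnormalized posteriors (prior × likelihood):
  Urn II: 0.24 × 0.2225 = 0.0534
  Urn V: 0.06 × 0.01 = 0.0006
  Urn I: 0.15 × 0.23 = 0.0345
  Urn IV: 0.07 × 0.12 = 0.0084
  Urn III: 0.11 × 0.244 = 0.02684
  Urn VI: 0.37 × 0.065 = 0.02405
Sum = 0.14779.
Largest term belongs to Urn II, so Urn II is most probable.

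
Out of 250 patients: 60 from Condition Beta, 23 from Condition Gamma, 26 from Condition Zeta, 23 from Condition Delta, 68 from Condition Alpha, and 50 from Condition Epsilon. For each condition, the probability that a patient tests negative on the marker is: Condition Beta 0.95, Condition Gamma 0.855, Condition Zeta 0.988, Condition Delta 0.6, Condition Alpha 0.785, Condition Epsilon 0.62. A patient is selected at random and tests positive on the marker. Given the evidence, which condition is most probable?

Condition Epsilon

Taking complements, P(marker-positive | each) = Condition Beta 0.05, Condition Gamma 0.145, Condition Zeta 0.012, Condition Delta 0.4, Condition Alpha 0.215, Condition Epsilon 0.38.
By Bayes' rule, posterior ∝ prior × likelihood:
  Condition Beta: 0.24 × 0.05 = 0.012
  Condition Gamma: 0.092 × 0.145 = 0.01334
  Condition Zeta: 0.104 × 0.012 = 0.001248
  Condition Delta: 0.092 × 0.4 = 0.0368
  Condition Alpha: 0.272 × 0.215 = 0.05848
  Condition Epsilon: 0.2 × 0.38 = 0.076
Total = 0.197868.
Largest term belongs to Condition Epsilon, so Condition Epsilon is most probable.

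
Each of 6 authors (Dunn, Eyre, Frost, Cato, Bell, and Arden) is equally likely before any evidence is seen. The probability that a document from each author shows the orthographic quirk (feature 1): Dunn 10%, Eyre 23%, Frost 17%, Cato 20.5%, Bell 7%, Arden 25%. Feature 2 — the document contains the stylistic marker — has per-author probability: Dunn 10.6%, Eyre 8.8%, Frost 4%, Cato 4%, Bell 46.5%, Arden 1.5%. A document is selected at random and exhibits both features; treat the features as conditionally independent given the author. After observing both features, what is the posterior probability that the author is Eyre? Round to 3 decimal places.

0.246

Since the prior is uniform, the posterior is proportional to the likelihood:
  Dunn: 0.1 × 0.106 = 0.0106
  Eyre: 0.23 × 0.088 = 0.02024
  Frost: 0.17 × 0.04 = 0.0068
  Cato: 0.205 × 0.04 = 0.0082
  Bell: 0.07 × 0.465 = 0.03255
  Arden: 0.25 × 0.015 = 0.00375
Sum = 0.08214.
P(Eyre | evidence) = 0.02024 / 0.08214 ≈ 0.246.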